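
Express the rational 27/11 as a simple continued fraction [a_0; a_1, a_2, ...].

[2; 2, 5]

Run the Euclidean algorithm on 27 and 11; the successive quotients are the partial quotients a_0, a_1, ... (each step inverts the fractional part left over by the previous one):
  27 = 2*11 + 5, so a_0 = 2.
  11 = 2*5 + 1, so a_1 = 2.
  5 = 5*1 + 0, so a_2 = 5.
The remainder reaches 0 after 3 divisions, so the expansion has 3 partial quotients, read off in order.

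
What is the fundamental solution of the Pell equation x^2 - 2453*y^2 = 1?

First expand sqrt(2453) as a continued fraction. With x_i = (sqrt(2453) + m_i)/d_i and (m_0, d_0) = (0, 1): a_0 = floor(sqrt(2453)) = 49, since 49^2 = 2401 <= 2453 < 2500 = 50^2.
Iterate m_{i+1} = d_i*a_i - m_i, d_{i+1} = (2453 - m_{i+1}^2)/d_i, a_{i+1} = floor((a_0 + m_{i+1})/d_{i+1}):
  m_1 = 1*49 - 0 = 49, d_1 = (2453 - 49^2)/1 = 52/1 = 52, a_1 = floor((49 + 49)/52) = 1.
  m_2 = 52*1 - 49 = 3, d_2 = (2453 - 3^2)/52 = 2444/52 = 47, a_2 = floor((49 + 3)/47) = 1.
  m_3 = 47*1 - 3 = 44, d_3 = (2453 - 44^2)/47 = 517/47 = 11, a_3 = floor((49 + 44)/11) = 8.
  m_4 = 11*8 - 44 = 44, d_4 = (2453 - 44^2)/11 = 517/11 = 47, a_4 = floor((49 + 44)/47) = 1.
  m_5 = 47*1 - 44 = 3, d_5 = (2453 - 3^2)/47 = 2444/47 = 52, a_5 = floor((49 + 3)/52) = 1.
  m_6 = 52*1 - 3 = 49, d_6 = (2453 - 49^2)/52 = 52/52 = 1, a_6 = floor((49 + 49)/1) = 98.
  m_7 = 1*98 - 49 = 49, d_7 = (2453 - 49^2)/1 = 52/1 = 52: (m_7, d_7) = (m_1, d_1) = (49, 52), so from here the quotients repeat a_1, ..., a_6; the period length is 6.
So sqrt(2453) = [49; (1, 1, 8, 1, 1, 98)] with period length k = 6.
k is even, so the fundamental solution of x^2 - 2453y^2 = 1 is (p_{k-1}, q_{k-1}) = (p_5, q_5); compute convergents through index 5.
Convergents (p_i = a_i*p_{i-1} + p_{i-2}, q_i = a_i*q_{i-1} + q_{i-2} with p_{-2}=0, p_{-1}=1, q_{-2}=1, q_{-1}=0):
  i=0: a_0=49, p_0 = 49*1 + 0 = 49, q_0 = 49*0 + 1 = 1.
  i=1: a_1=1, p_1 = 1*49 + 1 = 50, q_1 = 1*1 + 0 = 1.
  i=2: a_2=1, p_2 = 1*50 + 49 = 99, q_2 = 1*1 + 1 = 2.
  i=3: a_3=8, p_3 = 8*99 + 50 = 842, q_3 = 8*2 + 1 = 17.
  i=4: a_4=1, p_4 = 1*842 + 99 = 941, q_4 = 1*17 + 2 = 19.
  i=5: a_5=1, p_5 = 1*941 + 842 = 1783, q_5 = 1*19 + 17 = 36.
Check: 1783^2 - 2453*36^2 = 3179089 - 3179088 = 1, so (x, y) = (1783, 36) solves the equation, and by the theorem it is the least positive solution.

(x, y) = (1783, 36)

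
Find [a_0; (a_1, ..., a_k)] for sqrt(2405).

[49; (24, 1, 1, 24, 98)]

Write x_i = (sqrt(2405) + m_i)/d_i with (m_0, d_0) = (0, 1). a_0 = floor(sqrt(2405)) = 49, since 49^2 = 2401 <= 2405 < 2500 = 50^2.
Iterate m_{i+1} = d_i*a_i - m_i, d_{i+1} = (2405 - m_{i+1}^2)/d_i, a_{i+1} = floor((a_0 + m_{i+1})/d_{i+1}):
  m_1 = 1*49 - 0 = 49, d_1 = (2405 - 49^2)/1 = 4/1 = 4, a_1 = floor((49 + 49)/4) = 24.
  m_2 = 4*24 - 49 = 47, d_2 = (2405 - 47^2)/4 = 196/4 = 49, a_2 = floor((49 + 47)/49) = 1.
  m_3 = 49*1 - 47 = 2, d_3 = (2405 - 2^2)/49 = 2401/49 = 49, a_3 = floor((49 + 2)/49) = 1.
  m_4 = 49*1 - 2 = 47, d_4 = (2405 - 47^2)/49 = 196/49 = 4, a_4 = floor((49 + 47)/4) = 24.
  m_5 = 4*24 - 47 = 49, d_5 = (2405 - 49^2)/4 = 4/4 = 1, a_5 = floor((49 + 49)/1) = 98.
  m_6 = 1*98 - 49 = 49, d_6 = (2405 - 49^2)/1 = 4/1 = 4: (m_6, d_6) = (m_1, d_1) = (49, 4), so from here the quotients repeat a_1, ..., a_5; the period length is 5.
Hence the expansion of sqrt(2405) is a_0 = 49 followed by the repeating block 24, 1, 1, 24, 98 (period 5).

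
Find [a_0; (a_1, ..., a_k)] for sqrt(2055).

Write x_i = (sqrt(2055) + m_i)/d_i with (m_0, d_0) = (0, 1). a_0 = floor(sqrt(2055)) = 45, since 45^2 = 2025 <= 2055 < 2116 = 46^2.
Iterate m_{i+1} = d_i*a_i - m_i, d_{i+1} = (2055 - m_{i+1}^2)/d_i, a_{i+1} = floor((a_0 + m_{i+1})/d_{i+1}):
  m_1 = 1*45 - 0 = 45, d_1 = (2055 - 45^2)/1 = 30/1 = 30, a_1 = floor((45 + 45)/30) = 3.
  m_2 = 30*3 - 45 = 45, d_2 = (2055 - 45^2)/30 = 30/30 = 1, a_2 = floor((45 + 45)/1) = 90.
  m_3 = 1*90 - 45 = 45, d_3 = (2055 - 45^2)/1 = 30/1 = 30: (m_3, d_3) = (m_1, d_1) = (45, 30), so from here the quotients repeat a_1, a_2; the period length is 2.
Hence the expansion of sqrt(2055) is a_0 = 45 followed by the repeating block 3, 90 (period 2).

[45; (3, 90)]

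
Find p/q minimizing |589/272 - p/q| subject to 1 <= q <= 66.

Expand x = 589/272 as a continued fraction with the Euclidean algorithm:
  589 = 2*272 + 45, so a_0 = 2.
  272 = 6*45 + 2, so a_1 = 6.
  45 = 22*2 + 1, so a_2 = 22.
  2 = 2*1 + 0, so a_3 = 2.
so x = [2; 6, 22, 2].
Convergents (p_i = a_i*p_{i-1} + p_{i-2}, q_i = a_i*q_{i-1} + q_{i-2} with p_{-2}=0, p_{-1}=1, q_{-2}=1, q_{-1}=0), until the denominator exceeds 66:
  i=0: a_0=2, p_0 = 2*1 + 0 = 2, q_0 = 2*0 + 1 = 1.
  i=1: a_1=6, p_1 = 6*2 + 1 = 13, q_1 = 6*1 + 0 = 6.
  i=2: a_2=22, p_2 = 22*13 + 2 = 288, q_2 = 22*6 + 1 = 133.
q_2 = 133 > 66, so the last convergent with denominator <= 66 is p_1/q_1 = 13/6.
The closest fraction with denominator <= 66 is either p_1/q_1 or the intermediate fraction (k*p_1 + p_0)/(k*q_1 + q_0) with the largest k >= 1 whose denominator stays <= 66; these approach x as k grows, and every other convergent or intermediate fraction in range is farther away.
Largest k: floor((66 - q_0)/q_1) = floor((66 - 1)/6) = 10.
That gives (10*13 + 2)/(10*6 + 1) = 132/61.
Compare the errors: |x - 13/6| = |589*6 - 13*272|/(272*6) = 2/1632, and |x - 132/61| = |589*61 - 132*272|/(272*61) = 25/16592.
Cross-multiplying, 2*16592 = 33184 < 40800 = 25*1632, so 2/1632 is smaller: the convergent 13/6 is closer to x than 132/61.

13/6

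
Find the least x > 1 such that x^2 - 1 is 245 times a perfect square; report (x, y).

First expand sqrt(245) as a continued fraction. With x_i = (sqrt(245) + m_i)/d_i and (m_0, d_0) = (0, 1): a_0 = floor(sqrt(245)) = 15, since 15^2 = 225 <= 245 < 256 = 16^2.
Iterate m_{i+1} = d_i*a_i - m_i, d_{i+1} = (245 - m_{i+1}^2)/d_i, a_{i+1} = floor((a_0 + m_{i+1})/d_{i+1}):
  m_1 = 1*15 - 0 = 15, d_1 = (245 - 15^2)/1 = 20/1 = 20, a_1 = floor((15 + 15)/20) = 1.
  m_2 = 20*1 - 15 = 5, d_2 = (245 - 5^2)/20 = 220/20 = 11, a_2 = floor((15 + 5)/11) = 1.
  m_3 = 11*1 - 5 = 6, d_3 = (245 - 6^2)/11 = 209/11 = 19, a_3 = floor((15 + 6)/19) = 1.
  m_4 = 19*1 - 6 = 13, d_4 = (245 - 13^2)/19 = 76/19 = 4, a_4 = floor((15 + 13)/4) = 7.
  m_5 = 4*7 - 13 = 15, d_5 = (245 - 15^2)/4 = 20/4 = 5, a_5 = floor((15 + 15)/5) = 6.
  m_6 = 5*6 - 15 = 15, d_6 = (245 - 15^2)/5 = 20/5 = 4, a_6 = floor((15 + 15)/4) = 7.
  m_7 = 4*7 - 15 = 13, d_7 = (245 - 13^2)/4 = 76/4 = 19, a_7 = floor((15 + 13)/19) = 1.
  m_8 = 19*1 - 13 = 6, d_8 = (245 - 6^2)/19 = 209/19 = 11, a_8 = floor((15 + 6)/11) = 1.
  m_9 = 11*1 - 6 = 5, d_9 = (245 - 5^2)/11 = 220/11 = 20, a_9 = floor((15 + 5)/20) = 1.
  m_10 = 20*1 - 5 = 15, d_10 = (245 - 15^2)/20 = 20/20 = 1, a_10 = floor((15 + 15)/1) = 30.
  m_11 = 1*30 - 15 = 15, d_11 = (245 - 15^2)/1 = 20/1 = 20: (m_11, d_11) = (m_1, d_1) = (15, 20), so from here the quotients repeat a_1, ..., a_10; the period length is 10.
So sqrt(245) = [15; (1, 1, 1, 7, 6, 7, 1, 1, 1, 30)] with period length k = 10.
k is even, so the fundamental solution of x^2 - 245y^2 = 1 is (p_{k-1}, q_{k-1}) = (p_9, q_9); compute convergents through index 9.
Convergents (p_i = a_i*p_{i-1} + p_{i-2}, q_i = a_i*q_{i-1} + q_{i-2} with p_{-2}=0, p_{-1}=1, q_{-2}=1, q_{-1}=0):
  i=0: a_0=15, p_0 = 15*1 + 0 = 15, q_0 = 15*0 + 1 = 1.
  i=1: a_1=1, p_1 = 1*15 + 1 = 16, q_1 = 1*1 + 0 = 1.
  i=2: a_2=1, p_2 = 1*16 + 15 = 31, q_2 = 1*1 + 1 = 2.
  i=3: a_3=1, p_3 = 1*31 + 16 = 47, q_3 = 1*2 + 1 = 3.
  i=4: a_4=7, p_4 = 7*47 + 31 = 360, q_4 = 7*3 + 2 = 23.
  i=5: a_5=6, p_5 = 6*360 + 47 = 2207, q_5 = 6*23 + 3 = 141.
  i=6: a_6=7, p_6 = 7*2207 + 360 = 15809, q_6 = 7*141 + 23 = 1010.
  i=7: a_7=1, p_7 = 1*15809 + 2207 = 18016, q_7 = 1*1010 + 141 = 1151.
  i=8: a_8=1, p_8 = 1*18016 + 15809 = 33825, q_8 = 1*1151 + 1010 = 2161.
  i=9: a_9=1, p_9 = 1*33825 + 18016 = 51841, q_9 = 1*2161 + 1151 = 3312.
Check: 51841^2 - 245*3312^2 = 2687489281 - 2687489280 = 1, so (x, y) = (51841, 3312) solves the equation, and by the theorem it is the least positive solution.

(x, y) = (51841, 3312)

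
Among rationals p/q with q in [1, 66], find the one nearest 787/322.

Expand x = 787/322 as a continued fraction with the Euclidean algorithm:
  787 = 2*322 + 143, so a_0 = 2.
  322 = 2*143 + 36, so a_1 = 2.
  143 = 3*36 + 35, so a_2 = 3.
  36 = 1*35 + 1, so a_3 = 1.
  35 = 35*1 + 0, so a_4 = 35.
so x = [2; 2, 3, 1, 35].
Convergents (p_i = a_i*p_{i-1} + p_{i-2}, q_i = a_i*q_{i-1} + q_{i-2} with p_{-2}=0, p_{-1}=1, q_{-2}=1, q_{-1}=0), until the denominator exceeds 66:
  i=0: a_0=2, p_0 = 2*1 + 0 = 2, q_0 = 2*0 + 1 = 1.
  i=1: a_1=2, p_1 = 2*2 + 1 = 5, q_1 = 2*1 + 0 = 2.
  i=2: a_2=3, p_2 = 3*5 + 2 = 17, q_2 = 3*2 + 1 = 7.
  i=3: a_3=1, p_3 = 1*17 + 5 = 22, q_3 = 1*7 + 2 = 9.
  i=4: a_4=35, p_4 = 35*22 + 17 = 787, q_4 = 35*9 + 7 = 322.
q_4 = 322 > 66, so the last convergent with denominator <= 66 is p_3/q_3 = 22/9.
The closest fraction with denominator <= 66 is either p_3/q_3 or the intermediate fraction (k*p_3 + p_2)/(k*q_3 + q_2) with the largest k >= 1 whose denominator stays <= 66; these approach x as k grows, and every other convergent or intermediate fraction in range is farther away.
Largest k: floor((66 - q_2)/q_3) = floor((66 - 7)/9) = 6.
That gives (6*22 + 17)/(6*9 + 7) = 149/61.
Compare the errors: |x - 22/9| = |787*9 - 22*322|/(322*9) = 1/2898, and |x - 149/61| = |787*61 - 149*322|/(322*61) = 29/19642.
Cross-multiplying, 1*19642 = 19642 < 84042 = 29*2898, so 1/2898 is smaller: the convergent 22/9 is closer to x than 149/61.

22/9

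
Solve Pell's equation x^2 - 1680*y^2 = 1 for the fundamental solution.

First expand sqrt(1680) as a continued fraction. With x_i = (sqrt(1680) + m_i)/d_i and (m_0, d_0) = (0, 1): a_0 = floor(sqrt(1680)) = 40, since 40^2 = 1600 <= 1680 < 1681 = 41^2.
Iterate m_{i+1} = d_i*a_i - m_i, d_{i+1} = (1680 - m_{i+1}^2)/d_i, a_{i+1} = floor((a_0 + m_{i+1})/d_{i+1}):
  m_1 = 1*40 - 0 = 40, d_1 = (1680 - 40^2)/1 = 80/1 = 80, a_1 = floor((40 + 40)/80) = 1.
  m_2 = 80*1 - 40 = 40, d_2 = (1680 - 40^2)/80 = 80/80 = 1, a_2 = floor((40 + 40)/1) = 80.
  m_3 = 1*80 - 40 = 40, d_3 = (1680 - 40^2)/1 = 80/1 = 80: (m_3, d_3) = (m_1, d_1) = (40, 80), so from here the quotients repeat a_1, a_2; the period length is 2.
So sqrt(1680) = [40; (1, 80)] with period length k = 2.
k is even, so the fundamental solution of x^2 - 1680y^2 = 1 is (p_{k-1}, q_{k-1}) = (p_1, q_1); compute convergents through index 1.
Convergents (p_i = a_i*p_{i-1} + p_{i-2}, q_i = a_i*q_{i-1} + q_{i-2} with p_{-2}=0, p_{-1}=1, q_{-2}=1, q_{-1}=0):
  i=0: a_0=40, p_0 = 40*1 + 0 = 40, q_0 = 40*0 + 1 = 1.
  i=1: a_1=1, p_1 = 1*40 + 1 = 41, q_1 = 1*1 + 0 = 1.
Check: 41^2 - 1680*1^2 = 1681 - 1680 = 1, so (x, y) = (41, 1) solves the equation, and by the theorem it is the least positive solution.

(x, y) = (41, 1)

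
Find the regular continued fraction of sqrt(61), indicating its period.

[7; (1, 4, 3, 1, 2, 2, 1, 3, 4, 1, 14)]

Write x_i = (sqrt(61) + m_i)/d_i with (m_0, d_0) = (0, 1). a_0 = floor(sqrt(61)) = 7, since 7^2 = 49 <= 61 < 64 = 8^2.
Iterate m_{i+1} = d_i*a_i - m_i, d_{i+1} = (61 - m_{i+1}^2)/d_i, a_{i+1} = floor((a_0 + m_{i+1})/d_{i+1}):
  m_1 = 1*7 - 0 = 7, d_1 = (61 - 7^2)/1 = 12/1 = 12, a_1 = floor((7 + 7)/12) = 1.
  m_2 = 12*1 - 7 = 5, d_2 = (61 - 5^2)/12 = 36/12 = 3, a_2 = floor((7 + 5)/3) = 4.
  m_3 = 3*4 - 5 = 7, d_3 = (61 - 7^2)/3 = 12/3 = 4, a_3 = floor((7 + 7)/4) = 3.
  m_4 = 4*3 - 7 = 5, d_4 = (61 - 5^2)/4 = 36/4 = 9, a_4 = floor((7 + 5)/9) = 1.
  m_5 = 9*1 - 5 = 4, d_5 = (61 - 4^2)/9 = 45/9 = 5, a_5 = floor((7 + 4)/5) = 2.
  m_6 = 5*2 - 4 = 6, d_6 = (61 - 6^2)/5 = 25/5 = 5, a_6 = floor((7 + 6)/5) = 2.
  m_7 = 5*2 - 6 = 4, d_7 = (61 - 4^2)/5 = 45/5 = 9, a_7 = floor((7 + 4)/9) = 1.
  m_8 = 9*1 - 4 = 5, d_8 = (61 - 5^2)/9 = 36/9 = 4, a_8 = floor((7 + 5)/4) = 3.
  m_9 = 4*3 - 5 = 7, d_9 = (61 - 7^2)/4 = 12/4 = 3, a_9 = floor((7 + 7)/3) = 4.
  m_10 = 3*4 - 7 = 5, d_10 = (61 - 5^2)/3 = 36/3 = 12, a_10 = floor((7 + 5)/12) = 1.
  m_11 = 12*1 - 5 = 7, d_11 = (61 - 7^2)/12 = 12/12 = 1, a_11 = floor((7 + 7)/1) = 14.
  m_12 = 1*14 - 7 = 7, d_12 = (61 - 7^2)/1 = 12/1 = 12: (m_12, d_12) = (m_1, d_1) = (7, 12), so from here the quotients repeat a_1, ..., a_11; the period length is 11.
Hence the expansion of sqrt(61) is a_0 = 7 followed by the repeating block 1, 4, 3, 1, 2, 2, 1, 3, 4, 1, 14 (period 11).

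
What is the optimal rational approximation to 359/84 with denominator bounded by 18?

47/11

Expand x = 359/84 as a continued fraction with the Euclidean algorithm:
  359 = 4*84 + 23, so a_0 = 4.
  84 = 3*23 + 15, so a_1 = 3.
  23 = 1*15 + 8, so a_2 = 1.
  15 = 1*8 + 7, so a_3 = 1.
  8 = 1*7 + 1, so a_4 = 1.
  7 = 7*1 + 0, so a_5 = 7.
so x = [4; 3, 1, 1, 1, 7].
Convergents (p_i = a_i*p_{i-1} + p_{i-2}, q_i = a_i*q_{i-1} + q_{i-2} with p_{-2}=0, p_{-1}=1, q_{-2}=1, q_{-1}=0), until the denominator exceeds 18:
  i=0: a_0=4, p_0 = 4*1 + 0 = 4, q_0 = 4*0 + 1 = 1.
  i=1: a_1=3, p_1 = 3*4 + 1 = 13, q_1 = 3*1 + 0 = 3.
  i=2: a_2=1, p_2 = 1*13 + 4 = 17, q_2 = 1*3 + 1 = 4.
  i=3: a_3=1, p_3 = 1*17 + 13 = 30, q_3 = 1*4 + 3 = 7.
  i=4: a_4=1, p_4 = 1*30 + 17 = 47, q_4 = 1*7 + 4 = 11.
  i=5: a_5=7, p_5 = 7*47 + 30 = 359, q_5 = 7*11 + 7 = 84.
q_5 = 84 > 18, so the last convergent with denominator <= 18 is p_4/q_4 = 47/11.
The closest fraction with denominator <= 18 is either p_4/q_4 or the intermediate fraction (k*p_4 + p_3)/(k*q_4 + q_3) with the largest k >= 1 whose denominator stays <= 18; these approach x as k grows, and every other convergent or intermediate fraction in range is farther away.
Largest k: floor((18 - q_3)/q_4) = floor((18 - 7)/11) = 1.
That gives (1*47 + 30)/(1*11 + 7) = 77/18.
Compare the errors: |x - 47/11| = |359*11 - 47*84|/(84*11) = 1/924, and |x - 77/18| = |359*18 - 77*84|/(84*18) = 6/1512.
Cross-multiplying, 1*1512 = 1512 < 5544 = 6*924, so 1/924 is smaller: the convergent 47/11 is closer to x than 77/18.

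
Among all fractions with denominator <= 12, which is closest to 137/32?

Expand x = 137/32 as a continued fraction with the Euclidean algorithm:
  137 = 4*32 + 9, so a_0 = 4.
  32 = 3*9 + 5, so a_1 = 3.
  9 = 1*5 + 4, so a_2 = 1.
  5 = 1*4 + 1, so a_3 = 1.
  4 = 4*1 + 0, so a_4 = 4.
so x = [4; 3, 1, 1, 4].
Convergents (p_i = a_i*p_{i-1} + p_{i-2}, q_i = a_i*q_{i-1} + q_{i-2} with p_{-2}=0, p_{-1}=1, q_{-2}=1, q_{-1}=0), until the denominator exceeds 12:
  i=0: a_0=4, p_0 = 4*1 + 0 = 4, q_0 = 4*0 + 1 = 1.
  i=1: a_1=3, p_1 = 3*4 + 1 = 13, q_1 = 3*1 + 0 = 3.
  i=2: a_2=1, p_2 = 1*13 + 4 = 17, q_2 = 1*3 + 1 = 4.
  i=3: a_3=1, p_3 = 1*17 + 13 = 30, q_3 = 1*4 + 3 = 7.
  i=4: a_4=4, p_4 = 4*30 + 17 = 137, q_4 = 4*7 + 4 = 32.
q_4 = 32 > 12, so the last convergent with denominator <= 12 is p_3/q_3 = 30/7.
The closest fraction with denominator <= 12 is either p_3/q_3 or the intermediate fraction (k*p_3 + p_2)/(k*q_3 + q_2) with the largest k >= 1 whose denominator stays <= 12; these approach x as k grows, and every other convergent or intermediate fraction in range is farther away.
Largest k: floor((12 - q_2)/q_3) = floor((12 - 4)/7) = 1.
That gives (1*30 + 17)/(1*7 + 4) = 47/11.
Compare the errors: |x - 30/7| = |137*7 - 30*32|/(32*7) = 1/224, and |x - 47/11| = |137*11 - 47*32|/(32*11) = 3/352.
Cross-multiplying, 1*352 = 352 < 672 = 3*224, so 1/224 is smaller: the convergent 30/7 is closer to x than 47/11.

30/7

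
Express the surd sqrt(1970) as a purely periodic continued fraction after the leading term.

Write x_i = (sqrt(1970) + m_i)/d_i with (m_0, d_0) = (0, 1). a_0 = floor(sqrt(1970)) = 44, since 44^2 = 1936 <= 1970 < 2025 = 45^2.
Iterate m_{i+1} = d_i*a_i - m_i, d_{i+1} = (1970 - m_{i+1}^2)/d_i, a_{i+1} = floor((a_0 + m_{i+1})/d_{i+1}):
  m_1 = 1*44 - 0 = 44, d_1 = (1970 - 44^2)/1 = 34/1 = 34, a_1 = floor((44 + 44)/34) = 2.
  m_2 = 34*2 - 44 = 24, d_2 = (1970 - 24^2)/34 = 1394/34 = 41, a_2 = floor((44 + 24)/41) = 1.
  m_3 = 41*1 - 24 = 17, d_3 = (1970 - 17^2)/41 = 1681/41 = 41, a_3 = floor((44 + 17)/41) = 1.
  m_4 = 41*1 - 17 = 24, d_4 = (1970 - 24^2)/41 = 1394/41 = 34, a_4 = floor((44 + 24)/34) = 2.
  m_5 = 34*2 - 24 = 44, d_5 = (1970 - 44^2)/34 = 34/34 = 1, a_5 = floor((44 + 44)/1) = 88.
  m_6 = 1*88 - 44 = 44, d_6 = (1970 - 44^2)/1 = 34/1 = 34: (m_6, d_6) = (m_1, d_1) = (44, 34), so from here the quotients repeat a_1, ..., a_5; the period length is 5.
Hence the expansion of sqrt(1970) is a_0 = 44 followed by the repeating block 2, 1, 1, 2, 88 (period 5).

[44; (2, 1, 1, 2, 88)]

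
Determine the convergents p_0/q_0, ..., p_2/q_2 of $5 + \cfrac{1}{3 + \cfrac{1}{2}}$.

5/1, 16/3, 37/7

Using the convergent recurrence p_i = a_i*p_{i-1} + p_{i-2}, q_i = a_i*q_{i-1} + q_{i-2} with p_{-2}=0, p_{-1}=1, q_{-2}=1, q_{-1}=0:
  i=0: a_0=5, p_0 = 5*1 + 0 = 5, q_0 = 5*0 + 1 = 1.
  i=1: a_1=3, p_1 = 3*5 + 1 = 16, q_1 = 3*1 + 0 = 3.
  i=2: a_2=2, p_2 = 2*16 + 5 = 37, q_2 = 2*3 + 1 = 7.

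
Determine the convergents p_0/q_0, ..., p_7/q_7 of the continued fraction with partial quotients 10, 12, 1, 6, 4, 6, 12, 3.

10/1, 121/12, 131/13, 907/90, 3759/373, 23461/2328, 285291/28309, 879334/87255

Using the convergent recurrence p_i = a_i*p_{i-1} + p_{i-2}, q_i = a_i*q_{i-1} + q_{i-2} with p_{-2}=0, p_{-1}=1, q_{-2}=1, q_{-1}=0:
  i=0: a_0=10, p_0 = 10*1 + 0 = 10, q_0 = 10*0 + 1 = 1.
  i=1: a_1=12, p_1 = 12*10 + 1 = 121, q_1 = 12*1 + 0 = 12.
  i=2: a_2=1, p_2 = 1*121 + 10 = 131, q_2 = 1*12 + 1 = 13.
  i=3: a_3=6, p_3 = 6*131 + 121 = 907, q_3 = 6*13 + 12 = 90.
  i=4: a_4=4, p_4 = 4*907 + 131 = 3759, q_4 = 4*90 + 13 = 373.
  i=5: a_5=6, p_5 = 6*3759 + 907 = 23461, q_5 = 6*373 + 90 = 2328.
  i=6: a_6=12, p_6 = 12*23461 + 3759 = 285291, q_6 = 12*2328 + 373 = 28309.
  i=7: a_7=3, p_7 = 3*285291 + 23461 = 879334, q_7 = 3*28309 + 2328 = 87255.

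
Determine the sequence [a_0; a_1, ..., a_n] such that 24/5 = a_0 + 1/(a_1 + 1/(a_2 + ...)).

Run the Euclidean algorithm on 24 and 5; the successive quotients are the partial quotients a_0, a_1, ... (each step inverts the fractional part left over by the previous one):
  24 = 4*5 + 4, so a_0 = 4.
  5 = 1*4 + 1, so a_1 = 1.
  4 = 4*1 + 0, so a_2 = 4.
The remainder reaches 0 after 3 divisions, so the expansion has 3 partial quotients, read off in order.

[4; 1, 4]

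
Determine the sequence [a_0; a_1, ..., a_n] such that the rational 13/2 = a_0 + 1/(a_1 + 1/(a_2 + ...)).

[6; 2]

Run the Euclidean algorithm on 13 and 2; the successive quotients are the partial quotients a_0, a_1, ... (each step inverts the fractional part left over by the previous one):
  13 = 6*2 + 1, so a_0 = 6.
  2 = 2*1 + 0, so a_1 = 2.
The remainder reaches 0 after 2 divisions, so the expansion has 2 partial quotients, read off in order.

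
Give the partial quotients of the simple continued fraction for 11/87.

Run the Euclidean algorithm on 11 and 87; the successive quotients are the partial quotients a_0, a_1, ... (each step inverts the fractional part left over by the previous one):
  11 = 0*87 + 11, so a_0 = 0.
  87 = 7*11 + 10, so a_1 = 7.
  11 = 1*10 + 1, so a_2 = 1.
  10 = 10*1 + 0, so a_3 = 10.
The remainder reaches 0 after 4 divisions, so the expansion has 4 partial quotients, read off in order.

[0; 7, 1, 10]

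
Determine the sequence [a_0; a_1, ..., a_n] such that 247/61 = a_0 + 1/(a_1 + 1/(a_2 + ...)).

[4; 20, 3]

Run the Euclidean algorithm on 247 and 61; the successive quotients are the partial quotients a_0, a_1, ... (each step inverts the fractional part left over by the previous one):
  247 = 4*61 + 3, so a_0 = 4.
  61 = 20*3 + 1, so a_1 = 20.
  3 = 3*1 + 0, so a_2 = 3.
The remainder reaches 0 after 3 divisions, so the expansion has 3 partial quotients, read off in order.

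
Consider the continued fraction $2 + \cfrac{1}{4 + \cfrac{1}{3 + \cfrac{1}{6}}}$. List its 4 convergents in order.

2/1, 9/4, 29/13, 183/82

Using the convergent recurrence p_i = a_i*p_{i-1} + p_{i-2}, q_i = a_i*q_{i-1} + q_{i-2} with p_{-2}=0, p_{-1}=1, q_{-2}=1, q_{-1}=0:
  i=0: a_0=2, p_0 = 2*1 + 0 = 2, q_0 = 2*0 + 1 = 1.
  i=1: a_1=4, p_1 = 4*2 + 1 = 9, q_1 = 4*1 + 0 = 4.
  i=2: a_2=3, p_2 = 3*9 + 2 = 29, q_2 = 3*4 + 1 = 13.
  i=3: a_3=6, p_3 = 6*29 + 9 = 183, q_3 = 6*13 + 4 = 82.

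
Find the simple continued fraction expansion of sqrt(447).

[21; (7, 42)]

Write x_i = (sqrt(447) + m_i)/d_i with (m_0, d_0) = (0, 1). a_0 = floor(sqrt(447)) = 21, since 21^2 = 441 <= 447 < 484 = 22^2.
Iterate m_{i+1} = d_i*a_i - m_i, d_{i+1} = (447 - m_{i+1}^2)/d_i, a_{i+1} = floor((a_0 + m_{i+1})/d_{i+1}):
  m_1 = 1*21 - 0 = 21, d_1 = (447 - 21^2)/1 = 6/1 = 6, a_1 = floor((21 + 21)/6) = 7.
  m_2 = 6*7 - 21 = 21, d_2 = (447 - 21^2)/6 = 6/6 = 1, a_2 = floor((21 + 21)/1) = 42.
  m_3 = 1*42 - 21 = 21, d_3 = (447 - 21^2)/1 = 6/1 = 6: (m_3, d_3) = (m_1, d_1) = (21, 6), so from here the quotients repeat a_1, a_2; the period length is 2.
Hence the expansion of sqrt(447) is a_0 = 21 followed by the repeating block 7, 42 (period 2).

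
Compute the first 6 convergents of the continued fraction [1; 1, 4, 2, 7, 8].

1/1, 2/1, 9/5, 20/11, 149/82, 1212/667

Using the convergent recurrence p_i = a_i*p_{i-1} + p_{i-2}, q_i = a_i*q_{i-1} + q_{i-2} with p_{-2}=0, p_{-1}=1, q_{-2}=1, q_{-1}=0:
  i=0: a_0=1, p_0 = 1*1 + 0 = 1, q_0 = 1*0 + 1 = 1.
  i=1: a_1=1, p_1 = 1*1 + 1 = 2, q_1 = 1*1 + 0 = 1.
  i=2: a_2=4, p_2 = 4*2 + 1 = 9, q_2 = 4*1 + 1 = 5.
  i=3: a_3=2, p_3 = 2*9 + 2 = 20, q_3 = 2*5 + 1 = 11.
  i=4: a_4=7, p_4 = 7*20 + 9 = 149, q_4 = 7*11 + 5 = 82.
  i=5: a_5=8, p_5 = 8*149 + 20 = 1212, q_5 = 8*82 + 11 = 667.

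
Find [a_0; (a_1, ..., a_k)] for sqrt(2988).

[54; (1, 1, 1, 26, 1, 1, 1, 108)]

Write x_i = (sqrt(2988) + m_i)/d_i with (m_0, d_0) = (0, 1). a_0 = floor(sqrt(2988)) = 54, since 54^2 = 2916 <= 2988 < 3025 = 55^2.
Iterate m_{i+1} = d_i*a_i - m_i, d_{i+1} = (2988 - m_{i+1}^2)/d_i, a_{i+1} = floor((a_0 + m_{i+1})/d_{i+1}):
  m_1 = 1*54 - 0 = 54, d_1 = (2988 - 54^2)/1 = 72/1 = 72, a_1 = floor((54 + 54)/72) = 1.
  m_2 = 72*1 - 54 = 18, d_2 = (2988 - 18^2)/72 = 2664/72 = 37, a_2 = floor((54 + 18)/37) = 1.
  m_3 = 37*1 - 18 = 19, d_3 = (2988 - 19^2)/37 = 2627/37 = 71, a_3 = floor((54 + 19)/71) = 1.
  m_4 = 71*1 - 19 = 52, d_4 = (2988 - 52^2)/71 = 284/71 = 4, a_4 = floor((54 + 52)/4) = 26.
  m_5 = 4*26 - 52 = 52, d_5 = (2988 - 52^2)/4 = 284/4 = 71, a_5 = floor((54 + 52)/71) = 1.
  m_6 = 71*1 - 52 = 19, d_6 = (2988 - 19^2)/71 = 2627/71 = 37, a_6 = floor((54 + 19)/37) = 1.
  m_7 = 37*1 - 19 = 18, d_7 = (2988 - 18^2)/37 = 2664/37 = 72, a_7 = floor((54 + 18)/72) = 1.
  m_8 = 72*1 - 18 = 54, d_8 = (2988 - 54^2)/72 = 72/72 = 1, a_8 = floor((54 + 54)/1) = 108.
  m_9 = 1*108 - 54 = 54, d_9 = (2988 - 54^2)/1 = 72/1 = 72: (m_9, d_9) = (m_1, d_1) = (54, 72), so from here the quotients repeat a_1, ..., a_8; the period length is 8.
Hence the expansion of sqrt(2988) is a_0 = 54 followed by the repeating block 1, 1, 1, 26, 1, 1, 1, 108 (period 8).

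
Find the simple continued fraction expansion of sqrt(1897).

Write x_i = (sqrt(1897) + m_i)/d_i with (m_0, d_0) = (0, 1). a_0 = floor(sqrt(1897)) = 43, since 43^2 = 1849 <= 1897 < 1936 = 44^2.
Iterate m_{i+1} = d_i*a_i - m_i, d_{i+1} = (1897 - m_{i+1}^2)/d_i, a_{i+1} = floor((a_0 + m_{i+1})/d_{i+1}):
  m_1 = 1*43 - 0 = 43, d_1 = (1897 - 43^2)/1 = 48/1 = 48, a_1 = floor((43 + 43)/48) = 1.
  m_2 = 48*1 - 43 = 5, d_2 = (1897 - 5^2)/48 = 1872/48 = 39, a_2 = floor((43 + 5)/39) = 1.
  m_3 = 39*1 - 5 = 34, d_3 = (1897 - 34^2)/39 = 741/39 = 19, a_3 = floor((43 + 34)/19) = 4.
  m_4 = 19*4 - 34 = 42, d_4 = (1897 - 42^2)/19 = 133/19 = 7, a_4 = floor((43 + 42)/7) = 12.
  m_5 = 7*12 - 42 = 42, d_5 = (1897 - 42^2)/7 = 133/7 = 19, a_5 = floor((43 + 42)/19) = 4.
  m_6 = 19*4 - 42 = 34, d_6 = (1897 - 34^2)/19 = 741/19 = 39, a_6 = floor((43 + 34)/39) = 1.
  m_7 = 39*1 - 34 = 5, d_7 = (1897 - 5^2)/39 = 1872/39 = 48, a_7 = floor((43 + 5)/48) = 1.
  m_8 = 48*1 - 5 = 43, d_8 = (1897 - 43^2)/48 = 48/48 = 1, a_8 = floor((43 + 43)/1) = 86.
  m_9 = 1*86 - 43 = 43, d_9 = (1897 - 43^2)/1 = 48/1 = 48: (m_9, d_9) = (m_1, d_1) = (43, 48), so from here the quotients repeat a_1, ..., a_8; the period length is 8.
Hence the expansion of sqrt(1897) is a_0 = 43 followed by the repeating block 1, 1, 4, 12, 4, 1, 1, 86 (period 8).

[43; (1, 1, 4, 12, 4, 1, 1, 86)]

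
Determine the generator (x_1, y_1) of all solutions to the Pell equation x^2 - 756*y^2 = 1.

(x, y) = (55, 2)

First expand sqrt(756) as a continued fraction. With x_i = (sqrt(756) + m_i)/d_i and (m_0, d_0) = (0, 1): a_0 = floor(sqrt(756)) = 27, since 27^2 = 729 <= 756 < 784 = 28^2.
Iterate m_{i+1} = d_i*a_i - m_i, d_{i+1} = (756 - m_{i+1}^2)/d_i, a_{i+1} = floor((a_0 + m_{i+1})/d_{i+1}):
  m_1 = 1*27 - 0 = 27, d_1 = (756 - 27^2)/1 = 27/1 = 27, a_1 = floor((27 + 27)/27) = 2.
  m_2 = 27*2 - 27 = 27, d_2 = (756 - 27^2)/27 = 27/27 = 1, a_2 = floor((27 + 27)/1) = 54.
  m_3 = 1*54 - 27 = 27, d_3 = (756 - 27^2)/1 = 27/1 = 27: (m_3, d_3) = (m_1, d_1) = (27, 27), so from here the quotients repeat a_1, a_2; the period length is 2.
So sqrt(756) = [27; (2, 54)] with period length k = 2.
k is even, so the fundamental solution of x^2 - 756y^2 = 1 is (p_{k-1}, q_{k-1}) = (p_1, q_1); compute convergents through index 1.
Convergents (p_i = a_i*p_{i-1} + p_{i-2}, q_i = a_i*q_{i-1} + q_{i-2} with p_{-2}=0, p_{-1}=1, q_{-2}=1, q_{-1}=0):
  i=0: a_0=27, p_0 = 27*1 + 0 = 27, q_0 = 27*0 + 1 = 1.
  i=1: a_1=2, p_1 = 2*27 + 1 = 55, q_1 = 2*1 + 0 = 2.
Check: 55^2 - 756*2^2 = 3025 - 3024 = 1, so (x, y) = (55, 2) solves the equation, and by the theorem it is the least positive solution.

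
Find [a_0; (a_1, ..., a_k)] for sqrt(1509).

Write x_i = (sqrt(1509) + m_i)/d_i with (m_0, d_0) = (0, 1). a_0 = floor(sqrt(1509)) = 38, since 38^2 = 1444 <= 1509 < 1521 = 39^2.
Iterate m_{i+1} = d_i*a_i - m_i, d_{i+1} = (1509 - m_{i+1}^2)/d_i, a_{i+1} = floor((a_0 + m_{i+1})/d_{i+1}):
  m_1 = 1*38 - 0 = 38, d_1 = (1509 - 38^2)/1 = 65/1 = 65, a_1 = floor((38 + 38)/65) = 1.
  m_2 = 65*1 - 38 = 27, d_2 = (1509 - 27^2)/65 = 780/65 = 12, a_2 = floor((38 + 27)/12) = 5.
  m_3 = 12*5 - 27 = 33, d_3 = (1509 - 33^2)/12 = 420/12 = 35, a_3 = floor((38 + 33)/35) = 2.
  m_4 = 35*2 - 33 = 37, d_4 = (1509 - 37^2)/35 = 140/35 = 4, a_4 = floor((38 + 37)/4) = 18.
  m_5 = 4*18 - 37 = 35, d_5 = (1509 - 35^2)/4 = 284/4 = 71, a_5 = floor((38 + 35)/71) = 1.
  m_6 = 71*1 - 35 = 36, d_6 = (1509 - 36^2)/71 = 213/71 = 3, a_6 = floor((38 + 36)/3) = 24.
  m_7 = 3*24 - 36 = 36, d_7 = (1509 - 36^2)/3 = 213/3 = 71, a_7 = floor((38 + 36)/71) = 1.
  m_8 = 71*1 - 36 = 35, d_8 = (1509 - 35^2)/71 = 284/71 = 4, a_8 = floor((38 + 35)/4) = 18.
  m_9 = 4*18 - 35 = 37, d_9 = (1509 - 37^2)/4 = 140/4 = 35, a_9 = floor((38 + 37)/35) = 2.
  m_10 = 35*2 - 37 = 33, d_10 = (1509 - 33^2)/35 = 420/35 = 12, a_10 = floor((38 + 33)/12) = 5.
  m_11 = 12*5 - 33 = 27, d_11 = (1509 - 27^2)/12 = 780/12 = 65, a_11 = floor((38 + 27)/65) = 1.
  m_12 = 65*1 - 27 = 38, d_12 = (1509 - 38^2)/65 = 65/65 = 1, a_12 = floor((38 + 38)/1) = 76.
  m_13 = 1*76 - 38 = 38, d_13 = (1509 - 38^2)/1 = 65/1 = 65: (m_13, d_13) = (m_1, d_1) = (38, 65), so from here the quotients repeat a_1, ..., a_12; the period length is 12.
Hence the expansion of sqrt(1509) is a_0 = 38 followed by the repeating block 1, 5, 2, 18, 1, 24, 1, 18, 2, 5, 1, 76 (period 12).

[38; (1, 5, 2, 18, 1, 24, 1, 18, 2, 5, 1, 76)]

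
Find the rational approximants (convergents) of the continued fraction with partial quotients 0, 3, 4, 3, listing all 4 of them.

Using the convergent recurrence p_i = a_i*p_{i-1} + p_{i-2}, q_i = a_i*q_{i-1} + q_{i-2} with p_{-2}=0, p_{-1}=1, q_{-2}=1, q_{-1}=0:
  i=0: a_0=0, p_0 = 0*1 + 0 = 0, q_0 = 0*0 + 1 = 1.
  i=1: a_1=3, p_1 = 3*0 + 1 = 1, q_1 = 3*1 + 0 = 3.
  i=2: a_2=4, p_2 = 4*1 + 0 = 4, q_2 = 4*3 + 1 = 13.
  i=3: a_3=3, p_3 = 3*4 + 1 = 13, q_3 = 3*13 + 3 = 42.

0/1, 1/3, 4/13, 13/42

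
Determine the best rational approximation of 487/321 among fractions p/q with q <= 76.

44/29

Expand x = 487/321 as a continued fraction with the Euclidean algorithm:
  487 = 1*321 + 166, so a_0 = 1.
  321 = 1*166 + 155, so a_1 = 1.
  166 = 1*155 + 11, so a_2 = 1.
  155 = 14*11 + 1, so a_3 = 14.
  11 = 11*1 + 0, so a_4 = 11.
so x = [1; 1, 1, 14, 11].
Convergents (p_i = a_i*p_{i-1} + p_{i-2}, q_i = a_i*q_{i-1} + q_{i-2} with p_{-2}=0, p_{-1}=1, q_{-2}=1, q_{-1}=0), until the denominator exceeds 76:
  i=0: a_0=1, p_0 = 1*1 + 0 = 1, q_0 = 1*0 + 1 = 1.
  i=1: a_1=1, p_1 = 1*1 + 1 = 2, q_1 = 1*1 + 0 = 1.
  i=2: a_2=1, p_2 = 1*2 + 1 = 3, q_2 = 1*1 + 1 = 2.
  i=3: a_3=14, p_3 = 14*3 + 2 = 44, q_3 = 14*2 + 1 = 29.
  i=4: a_4=11, p_4 = 11*44 + 3 = 487, q_4 = 11*29 + 2 = 321.
q_4 = 321 > 76, so the last convergent with denominator <= 76 is p_3/q_3 = 44/29.
The closest fraction with denominator <= 76 is either p_3/q_3 or the intermediate fraction (k*p_3 + p_2)/(k*q_3 + q_2) with the largest k >= 1 whose denominator stays <= 76; these approach x as k grows, and every other convergent or intermediate fraction in range is farther away.
Largest k: floor((76 - q_2)/q_3) = floor((76 - 2)/29) = 2.
That gives (2*44 + 3)/(2*29 + 2) = 91/60.
Compare the errors: |x - 44/29| = |487*29 - 44*321|/(321*29) = 1/9309, and |x - 91/60| = |487*60 - 91*321|/(321*60) = 9/19260.
Cross-multiplying, 1*19260 = 19260 < 83781 = 9*9309, so 1/9309 is smaller: the convergent 44/29 is closer to x than 91/60.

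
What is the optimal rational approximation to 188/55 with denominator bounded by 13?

41/12

Expand x = 188/55 as a continued fraction with the Euclidean algorithm:
  188 = 3*55 + 23, so a_0 = 3.
  55 = 2*23 + 9, so a_1 = 2.
  23 = 2*9 + 5, so a_2 = 2.
  9 = 1*5 + 4, so a_3 = 1.
  5 = 1*4 + 1, so a_4 = 1.
  4 = 4*1 + 0, so a_5 = 4.
so x = [3; 2, 2, 1, 1, 4].
Convergents (p_i = a_i*p_{i-1} + p_{i-2}, q_i = a_i*q_{i-1} + q_{i-2} with p_{-2}=0, p_{-1}=1, q_{-2}=1, q_{-1}=0), until the denominator exceeds 13:
  i=0: a_0=3, p_0 = 3*1 + 0 = 3, q_0 = 3*0 + 1 = 1.
  i=1: a_1=2, p_1 = 2*3 + 1 = 7, q_1 = 2*1 + 0 = 2.
  i=2: a_2=2, p_2 = 2*7 + 3 = 17, q_2 = 2*2 + 1 = 5.
  i=3: a_3=1, p_3 = 1*17 + 7 = 24, q_3 = 1*5 + 2 = 7.
  i=4: a_4=1, p_4 = 1*24 + 17 = 41, q_4 = 1*7 + 5 = 12.
  i=5: a_5=4, p_5 = 4*41 + 24 = 188, q_5 = 4*12 + 7 = 55.
q_5 = 55 > 13, so the last convergent with denominator <= 13 is p_4/q_4 = 41/12.
The closest fraction with denominator <= 13 is either p_4/q_4 or the intermediate fraction (k*p_4 + p_3)/(k*q_4 + q_3) with the largest k >= 1 whose denominator stays <= 13; these approach x as k grows, and every other convergent or intermediate fraction in range is farther away.
Largest k: floor((13 - q_3)/q_4) = floor((13 - 7)/12) = 0.
Since k = 0, no intermediate fraction beyond p_4/q_4 has denominator <= 13, so the convergent 41/12 is the closest (its error is |188*12 - 41*55|/(55*12) = 1/660).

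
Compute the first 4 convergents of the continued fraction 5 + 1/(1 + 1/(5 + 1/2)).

Using the convergent recurrence p_i = a_i*p_{i-1} + p_{i-2}, q_i = a_i*q_{i-1} + q_{i-2} with p_{-2}=0, p_{-1}=1, q_{-2}=1, q_{-1}=0:
  i=0: a_0=5, p_0 = 5*1 + 0 = 5, q_0 = 5*0 + 1 = 1.
  i=1: a_1=1, p_1 = 1*5 + 1 = 6, q_1 = 1*1 + 0 = 1.
  i=2: a_2=5, p_2 = 5*6 + 5 = 35, q_2 = 5*1 + 1 = 6.
  i=3: a_3=2, p_3 = 2*35 + 6 = 76, q_3 = 2*6 + 1 = 13.

5/1, 6/1, 35/6, 76/13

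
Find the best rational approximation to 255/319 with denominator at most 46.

Expand x = 255/319 as a continued fraction with the Euclidean algorithm:
  255 = 0*319 + 255, so a_0 = 0.
  319 = 1*255 + 64, so a_1 = 1.
  255 = 3*64 + 63, so a_2 = 3.
  64 = 1*63 + 1, so a_3 = 1.
  63 = 63*1 + 0, so a_4 = 63.
so x = [0; 1, 3, 1, 63].
Convergents (p_i = a_i*p_{i-1} + p_{i-2}, q_i = a_i*q_{i-1} + q_{i-2} with p_{-2}=0, p_{-1}=1, q_{-2}=1, q_{-1}=0), until the denominator exceeds 46:
  i=0: a_0=0, p_0 = 0*1 + 0 = 0, q_0 = 0*0 + 1 = 1.
  i=1: a_1=1, p_1 = 1*0 + 1 = 1, q_1 = 1*1 + 0 = 1.
  i=2: a_2=3, p_2 = 3*1 + 0 = 3, q_2 = 3*1 + 1 = 4.
  i=3: a_3=1, p_3 = 1*3 + 1 = 4, q_3 = 1*4 + 1 = 5.
  i=4: a_4=63, p_4 = 63*4 + 3 = 255, q_4 = 63*5 + 4 = 319.
q_4 = 319 > 46, so the last convergent with denominator <= 46 is p_3/q_3 = 4/5.
The closest fraction with denominator <= 46 is either p_3/q_3 or the intermediate fraction (k*p_3 + p_2)/(k*q_3 + q_2) with the largest k >= 1 whose denominator stays <= 46; these approach x as k grows, and every other convergent or intermediate fraction in range is farther away.
Largest k: floor((46 - q_2)/q_3) = floor((46 - 4)/5) = 8.
That gives (8*4 + 3)/(8*5 + 4) = 35/44.
Compare the errors: |x - 4/5| = |255*5 - 4*319|/(319*5) = 1/1595, and |x - 35/44| = |255*44 - 35*319|/(319*44) = 55/14036.
Cross-multiplying, 1*14036 = 14036 < 87725 = 55*1595, so 1/1595 is smaller: the convergent 4/5 is closer to x than 35/44.

4/5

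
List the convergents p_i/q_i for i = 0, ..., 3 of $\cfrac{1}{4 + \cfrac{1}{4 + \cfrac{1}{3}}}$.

Using the convergent recurrence p_i = a_i*p_{i-1} + p_{i-2}, q_i = a_i*q_{i-1} + q_{i-2} with p_{-2}=0, p_{-1}=1, q_{-2}=1, q_{-1}=0:
  i=0: a_0=0, p_0 = 0*1 + 0 = 0, q_0 = 0*0 + 1 = 1.
  i=1: a_1=4, p_1 = 4*0 + 1 = 1, q_1 = 4*1 + 0 = 4.
  i=2: a_2=4, p_2 = 4*1 + 0 = 4, q_2 = 4*4 + 1 = 17.
  i=3: a_3=3, p_3 = 3*4 + 1 = 13, q_3 = 3*17 + 4 = 55.

0/1, 1/4, 4/17, 13/55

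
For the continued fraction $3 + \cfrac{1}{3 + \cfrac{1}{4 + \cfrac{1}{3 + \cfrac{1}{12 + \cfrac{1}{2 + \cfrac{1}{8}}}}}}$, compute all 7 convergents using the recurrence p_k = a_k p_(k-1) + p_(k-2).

Using the convergent recurrence p_i = a_i*p_{i-1} + p_{i-2}, q_i = a_i*q_{i-1} + q_{i-2} with p_{-2}=0, p_{-1}=1, q_{-2}=1, q_{-1}=0:
  i=0: a_0=3, p_0 = 3*1 + 0 = 3, q_0 = 3*0 + 1 = 1.
  i=1: a_1=3, p_1 = 3*3 + 1 = 10, q_1 = 3*1 + 0 = 3.
  i=2: a_2=4, p_2 = 4*10 + 3 = 43, q_2 = 4*3 + 1 = 13.
  i=3: a_3=3, p_3 = 3*43 + 10 = 139, q_3 = 3*13 + 3 = 42.
  i=4: a_4=12, p_4 = 12*139 + 43 = 1711, q_4 = 12*42 + 13 = 517.
  i=5: a_5=2, p_5 = 2*1711 + 139 = 3561, q_5 = 2*517 + 42 = 1076.
  i=6: a_6=8, p_6 = 8*3561 + 1711 = 30199, q_6 = 8*1076 + 517 = 9125.

3/1, 10/3, 43/13, 139/42, 1711/517, 3561/1076, 30199/9125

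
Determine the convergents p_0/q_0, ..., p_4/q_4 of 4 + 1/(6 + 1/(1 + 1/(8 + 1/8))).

Using the convergent recurrence p_i = a_i*p_{i-1} + p_{i-2}, q_i = a_i*q_{i-1} + q_{i-2} with p_{-2}=0, p_{-1}=1, q_{-2}=1, q_{-1}=0:
  i=0: a_0=4, p_0 = 4*1 + 0 = 4, q_0 = 4*0 + 1 = 1.
  i=1: a_1=6, p_1 = 6*4 + 1 = 25, q_1 = 6*1 + 0 = 6.
  i=2: a_2=1, p_2 = 1*25 + 4 = 29, q_2 = 1*6 + 1 = 7.
  i=3: a_3=8, p_3 = 8*29 + 25 = 257, q_3 = 8*7 + 6 = 62.
  i=4: a_4=8, p_4 = 8*257 + 29 = 2085, q_4 = 8*62 + 7 = 503.

4/1, 25/6, 29/7, 257/62, 2085/503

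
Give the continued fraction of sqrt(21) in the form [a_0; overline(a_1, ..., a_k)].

[4; overline(1, 1, 2, 1, 1, 8)]

Write x_i = (sqrt(21) + m_i)/d_i with (m_0, d_0) = (0, 1). a_0 = floor(sqrt(21)) = 4, since 4^2 = 16 <= 21 < 25 = 5^2.
Iterate m_{i+1} = d_i*a_i - m_i, d_{i+1} = (21 - m_{i+1}^2)/d_i, a_{i+1} = floor((a_0 + m_{i+1})/d_{i+1}):
  m_1 = 1*4 - 0 = 4, d_1 = (21 - 4^2)/1 = 5/1 = 5, a_1 = floor((4 + 4)/5) = 1.
  m_2 = 5*1 - 4 = 1, d_2 = (21 - 1^2)/5 = 20/5 = 4, a_2 = floor((4 + 1)/4) = 1.
  m_3 = 4*1 - 1 = 3, d_3 = (21 - 3^2)/4 = 12/4 = 3, a_3 = floor((4 + 3)/3) = 2.
  m_4 = 3*2 - 3 = 3, d_4 = (21 - 3^2)/3 = 12/3 = 4, a_4 = floor((4 + 3)/4) = 1.
  m_5 = 4*1 - 3 = 1, d_5 = (21 - 1^2)/4 = 20/4 = 5, a_5 = floor((4 + 1)/5) = 1.
  m_6 = 5*1 - 1 = 4, d_6 = (21 - 4^2)/5 = 5/5 = 1, a_6 = floor((4 + 4)/1) = 8.
  m_7 = 1*8 - 4 = 4, d_7 = (21 - 4^2)/1 = 5/1 = 5: (m_7, d_7) = (m_1, d_1) = (4, 5), so from here the quotients repeat a_1, ..., a_6; the period length is 6.
Hence the expansion of sqrt(21) is a_0 = 4 followed by the repeating block 1, 1, 2, 1, 1, 8 (period 6).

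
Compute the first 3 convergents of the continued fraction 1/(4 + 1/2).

Using the convergent recurrence p_i = a_i*p_{i-1} + p_{i-2}, q_i = a_i*q_{i-1} + q_{i-2} with p_{-2}=0, p_{-1}=1, q_{-2}=1, q_{-1}=0:
  i=0: a_0=0, p_0 = 0*1 + 0 = 0, q_0 = 0*0 + 1 = 1.
  i=1: a_1=4, p_1 = 4*0 + 1 = 1, q_1 = 4*1 + 0 = 4.
  i=2: a_2=2, p_2 = 2*1 + 0 = 2, q_2 = 2*4 + 1 = 9.

0/1, 1/4, 2/9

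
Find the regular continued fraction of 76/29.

Run the Euclidean algorithm on 76 and 29; the successive quotients are the partial quotients a_0, a_1, ... (each step inverts the fractional part left over by the previous one):
  76 = 2*29 + 18, so a_0 = 2.
  29 = 1*18 + 11, so a_1 = 1.
  18 = 1*11 + 7, so a_2 = 1.
  11 = 1*7 + 4, so a_3 = 1.
  7 = 1*4 + 3, so a_4 = 1.
  4 = 1*3 + 1, so a_5 = 1.
  3 = 3*1 + 0, so a_6 = 3.
The remainder reaches 0 after 7 divisions, so the expansion has 7 partial quotients, read off in order.

[2; 1, 1, 1, 1, 1, 3]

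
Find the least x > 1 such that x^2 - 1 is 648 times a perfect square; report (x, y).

First expand sqrt(648) as a continued fraction. With x_i = (sqrt(648) + m_i)/d_i and (m_0, d_0) = (0, 1): a_0 = floor(sqrt(648)) = 25, since 25^2 = 625 <= 648 < 676 = 26^2.
Iterate m_{i+1} = d_i*a_i - m_i, d_{i+1} = (648 - m_{i+1}^2)/d_i, a_{i+1} = floor((a_0 + m_{i+1})/d_{i+1}):
  m_1 = 1*25 - 0 = 25, d_1 = (648 - 25^2)/1 = 23/1 = 23, a_1 = floor((25 + 25)/23) = 2.
  m_2 = 23*2 - 25 = 21, d_2 = (648 - 21^2)/23 = 207/23 = 9, a_2 = floor((25 + 21)/9) = 5.
  m_3 = 9*5 - 21 = 24, d_3 = (648 - 24^2)/9 = 72/9 = 8, a_3 = floor((25 + 24)/8) = 6.
  m_4 = 8*6 - 24 = 24, d_4 = (648 - 24^2)/8 = 72/8 = 9, a_4 = floor((25 + 24)/9) = 5.
  m_5 = 9*5 - 24 = 21, d_5 = (648 - 21^2)/9 = 207/9 = 23, a_5 = floor((25 + 21)/23) = 2.
  m_6 = 23*2 - 21 = 25, d_6 = (648 - 25^2)/23 = 23/23 = 1, a_6 = floor((25 + 25)/1) = 50.
  m_7 = 1*50 - 25 = 25, d_7 = (648 - 25^2)/1 = 23/1 = 23: (m_7, d_7) = (m_1, d_1) = (25, 23), so from here the quotients repeat a_1, ..., a_6; the period length is 6.
So sqrt(648) = [25; (2, 5, 6, 5, 2, 50)] with period length k = 6.
k is even, so the fundamental solution of x^2 - 648y^2 = 1 is (p_{k-1}, q_{k-1}) = (p_5, q_5); compute convergents through index 5.
Convergents (p_i = a_i*p_{i-1} + p_{i-2}, q_i = a_i*q_{i-1} + q_{i-2} with p_{-2}=0, p_{-1}=1, q_{-2}=1, q_{-1}=0):
  i=0: a_0=25, p_0 = 25*1 + 0 = 25, q_0 = 25*0 + 1 = 1.
  i=1: a_1=2, p_1 = 2*25 + 1 = 51, q_1 = 2*1 + 0 = 2.
  i=2: a_2=5, p_2 = 5*51 + 25 = 280, q_2 = 5*2 + 1 = 11.
  i=3: a_3=6, p_3 = 6*280 + 51 = 1731, q_3 = 6*11 + 2 = 68.
  i=4: a_4=5, p_4 = 5*1731 + 280 = 8935, q_4 = 5*68 + 11 = 351.
  i=5: a_5=2, p_5 = 2*8935 + 1731 = 19601, q_5 = 2*351 + 68 = 770.
Check: 19601^2 - 648*770^2 = 384199201 - 384199200 = 1, so (x, y) = (19601, 770) solves the equation, and by the theorem it is the least positive solution.

(x, y) = (19601, 770)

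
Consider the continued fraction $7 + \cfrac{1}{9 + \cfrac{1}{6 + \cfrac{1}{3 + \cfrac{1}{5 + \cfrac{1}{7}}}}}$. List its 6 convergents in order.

7/1, 64/9, 391/55, 1237/174, 6576/925, 47269/6649

Using the convergent recurrence p_i = a_i*p_{i-1} + p_{i-2}, q_i = a_i*q_{i-1} + q_{i-2} with p_{-2}=0, p_{-1}=1, q_{-2}=1, q_{-1}=0:
  i=0: a_0=7, p_0 = 7*1 + 0 = 7, q_0 = 7*0 + 1 = 1.
  i=1: a_1=9, p_1 = 9*7 + 1 = 64, q_1 = 9*1 + 0 = 9.
  i=2: a_2=6, p_2 = 6*64 + 7 = 391, q_2 = 6*9 + 1 = 55.
  i=3: a_3=3, p_3 = 3*391 + 64 = 1237, q_3 = 3*55 + 9 = 174.
  i=4: a_4=5, p_4 = 5*1237 + 391 = 6576, q_4 = 5*174 + 55 = 925.
  i=5: a_5=7, p_5 = 7*6576 + 1237 = 47269, q_5 = 7*925 + 174 = 6649.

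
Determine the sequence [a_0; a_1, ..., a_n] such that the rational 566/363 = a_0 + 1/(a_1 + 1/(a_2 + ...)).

Run the Euclidean algorithm on 566 and 363; the successive quotients are the partial quotients a_0, a_1, ... (each step inverts the fractional part left over by the previous one):
  566 = 1*363 + 203, so a_0 = 1.
  363 = 1*203 + 160, so a_1 = 1.
  203 = 1*160 + 43, so a_2 = 1.
  160 = 3*43 + 31, so a_3 = 3.
  43 = 1*31 + 12, so a_4 = 1.
  31 = 2*12 + 7, so a_5 = 2.
  12 = 1*7 + 5, so a_6 = 1.
  7 = 1*5 + 2, so a_7 = 1.
  5 = 2*2 + 1, so a_8 = 2.
  2 = 2*1 + 0, so a_9 = 2.
The remainder reaches 0 after 10 divisions, so the expansion has 10 partial quotients, read off in order.

[1; 1, 1, 3, 1, 2, 1, 1, 2, 2]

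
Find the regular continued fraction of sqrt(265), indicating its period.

[16; (3, 1, 1, 2, 2, 1, 1, 3, 32)]

Write x_i = (sqrt(265) + m_i)/d_i with (m_0, d_0) = (0, 1). a_0 = floor(sqrt(265)) = 16, since 16^2 = 256 <= 265 < 289 = 17^2.
Iterate m_{i+1} = d_i*a_i - m_i, d_{i+1} = (265 - m_{i+1}^2)/d_i, a_{i+1} = floor((a_0 + m_{i+1})/d_{i+1}):
  m_1 = 1*16 - 0 = 16, d_1 = (265 - 16^2)/1 = 9/1 = 9, a_1 = floor((16 + 16)/9) = 3.
  m_2 = 9*3 - 16 = 11, d_2 = (265 - 11^2)/9 = 144/9 = 16, a_2 = floor((16 + 11)/16) = 1.
  m_3 = 16*1 - 11 = 5, d_3 = (265 - 5^2)/16 = 240/16 = 15, a_3 = floor((16 + 5)/15) = 1.
  m_4 = 15*1 - 5 = 10, d_4 = (265 - 10^2)/15 = 165/15 = 11, a_4 = floor((16 + 10)/11) = 2.
  m_5 = 11*2 - 10 = 12, d_5 = (265 - 12^2)/11 = 121/11 = 11, a_5 = floor((16 + 12)/11) = 2.
  m_6 = 11*2 - 12 = 10, d_6 = (265 - 10^2)/11 = 165/11 = 15, a_6 = floor((16 + 10)/15) = 1.
  m_7 = 15*1 - 10 = 5, d_7 = (265 - 5^2)/15 = 240/15 = 16, a_7 = floor((16 + 5)/16) = 1.
  m_8 = 16*1 - 5 = 11, d_8 = (265 - 11^2)/16 = 144/16 = 9, a_8 = floor((16 + 11)/9) = 3.
  m_9 = 9*3 - 11 = 16, d_9 = (265 - 16^2)/9 = 9/9 = 1, a_9 = floor((16 + 16)/1) = 32.
  m_10 = 1*32 - 16 = 16, d_10 = (265 - 16^2)/1 = 9/1 = 9: (m_10, d_10) = (m_1, d_1) = (16, 9), so from here the quotients repeat a_1, ..., a_9; the period length is 9.
Hence the expansion of sqrt(265) is a_0 = 16 followed by the repeating block 3, 1, 1, 2, 2, 1, 1, 3, 32 (period 9).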